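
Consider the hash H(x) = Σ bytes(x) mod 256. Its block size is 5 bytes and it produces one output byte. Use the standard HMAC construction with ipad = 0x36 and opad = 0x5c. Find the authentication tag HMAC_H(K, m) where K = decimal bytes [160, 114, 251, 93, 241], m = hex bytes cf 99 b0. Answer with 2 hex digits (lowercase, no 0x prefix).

Key decimal bytes [160, 114, 251, 93, 241] = a0 72 fb 5d f1 is exactly B = 5 bytes: K' = a0 72 fb 5d f1.
K' ⊕ ipad = 96 44 cd 6b c7.  K' ⊕ opad = fc 2e a7 01 ad.
Inner input = (K'⊕ipad) ∥ m = 96 44 cd 6b c7 ∥ cf 99 b0.
Inner hash: sum = 150+68+205+107+199+207+153+176 = 1265; mod 256 = 241 → f1.
Outer input = (K'⊕opad) ∥ inner = fc 2e a7 01 ad ∥ f1.
Outer hash (tag): sum = 252+46+167+1+173+241 = 880; mod 256 = 112 → 70.

70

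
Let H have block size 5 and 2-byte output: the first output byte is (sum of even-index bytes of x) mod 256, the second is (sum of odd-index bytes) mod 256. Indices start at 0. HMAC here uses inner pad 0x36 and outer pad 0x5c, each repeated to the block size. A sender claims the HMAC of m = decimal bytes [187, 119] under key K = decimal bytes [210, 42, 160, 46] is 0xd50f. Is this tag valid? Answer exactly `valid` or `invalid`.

valid

Key decimal bytes [210, 42, 160, 46] = d2 2a a0 2e is 4 bytes ≤ B = 5; zero-pad to 5 bytes: K' = d2 2a a0 2e 00.
K' ⊕ ipad = e4 1c 96 18 36; K' ⊕ opad = 8e 76 fc 72 5c.
Inner hash: even-index sum = 551 mod 256 = 39; odd-index sum = 239 mod 256 = 239 → 27 ef.
Outer hash (recomputed tag): even-index sum = 725 mod 256 = 213; odd-index sum = 271 mod 256 = 15 → d5 0f.
Recomputed tag = d50f; claimed = d50f → match.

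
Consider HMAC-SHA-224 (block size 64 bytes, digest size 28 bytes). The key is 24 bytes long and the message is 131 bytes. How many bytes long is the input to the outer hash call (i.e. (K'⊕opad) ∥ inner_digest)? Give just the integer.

92

Key is 24 ≤ 64 bytes, zero-padded: |K'| = 64.
Outer input = (K'⊕opad) ∥ H(inner) → 64 + 28 = 92 bytes.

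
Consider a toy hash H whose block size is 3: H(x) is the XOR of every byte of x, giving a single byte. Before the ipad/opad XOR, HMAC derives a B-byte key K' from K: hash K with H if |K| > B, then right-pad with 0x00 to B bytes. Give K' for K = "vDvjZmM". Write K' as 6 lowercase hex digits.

540000

|K| = 7 > B = 3, so first hash the key.
H(K): XOR 76⊕44⊕76⊕6a⊕5a⊕6d⊕4d = 54.
Zero-pad H(K) = 54 to 3 bytes: K' = 54 00 00.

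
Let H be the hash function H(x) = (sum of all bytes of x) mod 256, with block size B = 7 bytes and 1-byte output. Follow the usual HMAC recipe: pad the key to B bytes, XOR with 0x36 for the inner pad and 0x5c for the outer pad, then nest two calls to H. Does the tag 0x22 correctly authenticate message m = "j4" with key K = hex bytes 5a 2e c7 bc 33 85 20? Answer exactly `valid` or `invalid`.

Key hex bytes 5a 2e c7 bc 33 85 20 is exactly B = 7 bytes: K' = 5a 2e c7 bc 33 85 20.
K' ⊕ ipad = 6c 18 f1 8a 05 b3 16; K' ⊕ opad = 06 72 9b e0 6f d9 7c.
Inner hash: sum = 108+24+241+138+5+179+22+106+52 = 875; mod 256 = 107 → 6b.
Outer hash (recomputed tag): sum = 6+114+155+224+111+217+124+107 = 1058; mod 256 = 34 → 22.
Recomputed tag = 22; claimed = 22 → match.

valid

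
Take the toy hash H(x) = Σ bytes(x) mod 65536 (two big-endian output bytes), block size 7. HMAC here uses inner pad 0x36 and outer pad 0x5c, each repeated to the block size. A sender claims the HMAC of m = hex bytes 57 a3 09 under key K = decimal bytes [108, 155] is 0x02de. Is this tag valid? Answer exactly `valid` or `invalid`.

valid

Key decimal bytes [108, 155] = 6c 9b is 2 bytes ≤ B = 7; zero-pad to 7 bytes: K' = 6c 9b 00 00 00 00 00.
K' ⊕ ipad = 5a ad 36 36 36 36 36; K' ⊕ opad = 30 c7 5c 5c 5c 5c 5c.
Inner hash: sum = 90+173+54+54+54+54+54+87+163+9 = 792 → 03 18.
Outer hash (recomputed tag): sum = 48+199+92+92+92+92+92+3+24 = 734 → 02 de.
Recomputed tag = 02de; claimed = 02de → match.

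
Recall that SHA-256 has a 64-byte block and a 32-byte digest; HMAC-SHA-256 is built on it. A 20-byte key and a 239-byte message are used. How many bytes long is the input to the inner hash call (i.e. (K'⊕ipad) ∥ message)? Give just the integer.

Key is 20 ≤ 64 bytes, zero-padded: |K'| = 64.
Inner input = (K'⊕ipad) ∥ m → 64 + 239 = 303 bytes.

303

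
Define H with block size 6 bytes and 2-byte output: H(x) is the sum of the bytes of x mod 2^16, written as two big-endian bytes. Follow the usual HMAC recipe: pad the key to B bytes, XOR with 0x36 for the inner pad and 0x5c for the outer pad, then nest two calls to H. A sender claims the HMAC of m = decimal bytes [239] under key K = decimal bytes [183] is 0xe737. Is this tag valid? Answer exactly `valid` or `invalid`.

Key decimal bytes [183] = b7 is 1 byte ≤ B = 6; zero-pad to 6 bytes: K' = b7 00 00 00 00 00.
K' ⊕ ipad = 81 36 36 36 36 36; K' ⊕ opad = eb 5c 5c 5c 5c 5c.
Inner hash: sum = 129+54+54+54+54+54+239 = 638 → 02 7e.
Outer hash (recomputed tag): sum = 235+92+92+92+92+92+2+126 = 823 → 03 37.
Recomputed tag = 0337; claimed = e737 → mismatch.

invalid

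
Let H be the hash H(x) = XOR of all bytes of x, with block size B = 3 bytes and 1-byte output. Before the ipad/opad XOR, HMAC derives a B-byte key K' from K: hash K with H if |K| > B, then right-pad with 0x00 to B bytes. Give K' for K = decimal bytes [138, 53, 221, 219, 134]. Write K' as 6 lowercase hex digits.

|K| = 5 > B = 3, so first hash the key.
H(K): XOR 8a⊕35⊕dd⊕db⊕86 = 3f.
Zero-pad H(K) = 3f to 3 bytes: K' = 3f 00 00.

3f0000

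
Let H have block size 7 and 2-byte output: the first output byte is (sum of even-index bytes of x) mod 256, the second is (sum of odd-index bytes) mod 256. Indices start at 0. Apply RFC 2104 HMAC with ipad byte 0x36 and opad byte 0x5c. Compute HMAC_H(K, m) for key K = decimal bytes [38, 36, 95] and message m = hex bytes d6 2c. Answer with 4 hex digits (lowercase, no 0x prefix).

8941

Key decimal bytes [38, 36, 95] = 26 24 5f is 3 bytes ≤ B = 7; zero-pad to 7 bytes: K' = 26 24 5f 00 00 00 00.
K' ⊕ ipad = 10 12 69 36 36 36 36.  K' ⊕ opad = 7a 78 03 5c 5c 5c 5c.
Inner input = (K'⊕ipad) ∥ m = 10 12 69 36 36 36 36 ∥ d6 2c.
Inner hash: even-index sum = 273 mod 256 = 17; odd-index sum = 340 mod 256 = 84 → 11 54.
Outer input = (K'⊕opad) ∥ inner = 7a 78 03 5c 5c 5c 5c ∥ 11 54.
Outer hash (tag): even-index sum = 393 mod 256 = 137; odd-index sum = 321 mod 256 = 65 → 89 41.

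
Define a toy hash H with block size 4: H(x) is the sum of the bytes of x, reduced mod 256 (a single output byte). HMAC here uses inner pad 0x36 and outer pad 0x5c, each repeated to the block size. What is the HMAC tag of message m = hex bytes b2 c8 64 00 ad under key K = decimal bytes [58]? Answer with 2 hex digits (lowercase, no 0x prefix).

Key decimal bytes [58] = 3a is 1 byte ≤ B = 4; zero-pad to 4 bytes: K' = 3a 00 00 00.
K' ⊕ ipad = 0c 36 36 36.  K' ⊕ opad = 66 5c 5c 5c.
Inner input = (K'⊕ipad) ∥ m = 0c 36 36 36 ∥ b2 c8 64 00 ad.
Inner hash: sum = 12+54+54+54+178+200+100+0+173 = 825; mod 256 = 57 → 39.
Outer input = (K'⊕opad) ∥ inner = 66 5c 5c 5c ∥ 39.
Outer hash (tag): sum = 102+92+92+92+57 = 435; mod 256 = 179 → b3.

b3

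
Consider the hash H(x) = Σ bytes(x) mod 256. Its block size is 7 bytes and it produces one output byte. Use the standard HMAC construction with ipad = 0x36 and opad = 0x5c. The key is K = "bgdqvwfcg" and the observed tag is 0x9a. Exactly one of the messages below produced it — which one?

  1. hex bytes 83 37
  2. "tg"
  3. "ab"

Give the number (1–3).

Key "bgdqvwfcg" = 62 67 64 71 76 77 66 63 67 is 9 bytes > B = 7, so hash it first: H(key) = bb, then zero-pad to 7 bytes: K' = bb 00 00 00 00 00 00.
K' ⊕ ipad = 8d 36 36 36 36 36 36; K' ⊕ opad = e7 5c 5c 5c 5c 5c 5c.
m1: inner = H(8d 36 36 36 36 36 36 83 37) = 8b; tag = H(e7 5c 5c 5c 5c 5c 5c 8b) = 9a ← matches
m2: inner = H(8d 36 36 36 36 36 36 74 67) = ac; tag = H(e7 5c 5c 5c 5c 5c 5c ac) = bb
m3: inner = H(8d 36 36 36 36 36 36 61 62) = 94; tag = H(e7 5c 5c 5c 5c 5c 5c 94) = a3

1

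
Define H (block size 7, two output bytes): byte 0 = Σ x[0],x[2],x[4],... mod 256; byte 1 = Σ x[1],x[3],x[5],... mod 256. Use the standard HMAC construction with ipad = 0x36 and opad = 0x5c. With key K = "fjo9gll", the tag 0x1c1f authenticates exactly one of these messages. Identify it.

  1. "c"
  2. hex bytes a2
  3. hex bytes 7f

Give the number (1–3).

3

Key "fjo9gll" = 66 6a 6f 39 67 6c 6c is exactly B = 7 bytes: K' = 66 6a 6f 39 67 6c 6c.
K' ⊕ ipad = 50 5c 59 0f 51 5a 5a; K' ⊕ opad = 3a 36 33 65 3b 30 30.
m1: inner = H(50 5c 59 0f 51 5a 5a 63) = 54 28; tag = H(3a 36 33 65 3b 30 30 54 28) = 001f
m2: inner = H(50 5c 59 0f 51 5a 5a a2) = 54 67; tag = H(3a 36 33 65 3b 30 30 54 67) = 3f1f
m3: inner = H(50 5c 59 0f 51 5a 5a 7f) = 54 44; tag = H(3a 36 33 65 3b 30 30 54 44) = 1c1f ← matches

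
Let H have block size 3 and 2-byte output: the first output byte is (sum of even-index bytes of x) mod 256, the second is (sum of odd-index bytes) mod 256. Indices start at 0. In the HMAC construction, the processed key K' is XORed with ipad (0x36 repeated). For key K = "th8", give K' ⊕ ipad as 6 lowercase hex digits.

Key "th8" = 74 68 38 is exactly B = 3 bytes: K' = 74 68 38.
XOR each byte with 0x36: 74⊕36=42, 68⊕36=5e, 38⊕36=0e.

425e0e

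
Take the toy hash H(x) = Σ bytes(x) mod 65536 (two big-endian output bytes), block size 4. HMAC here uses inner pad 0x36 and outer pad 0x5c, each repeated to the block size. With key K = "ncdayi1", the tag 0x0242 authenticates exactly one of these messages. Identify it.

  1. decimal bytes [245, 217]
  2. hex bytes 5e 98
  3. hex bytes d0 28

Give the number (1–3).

2

Key "ncdayi1" = 6e 63 64 61 79 69 31 is 7 bytes > B = 4, so hash it first: H(key) = 02 a9, then zero-pad to 4 bytes: K' = 02 a9 00 00.
K' ⊕ ipad = 34 9f 36 36; K' ⊕ opad = 5e f5 5c 5c.
m1: inner = H(34 9f 36 36 f5 d9) = 03 0d; tag = H(5e f5 5c 5c 03 0d) = 021b
m2: inner = H(34 9f 36 36 5e 98) = 02 35; tag = H(5e f5 5c 5c 02 35) = 0242 ← matches
m3: inner = H(34 9f 36 36 d0 28) = 02 37; tag = H(5e f5 5c 5c 02 37) = 0244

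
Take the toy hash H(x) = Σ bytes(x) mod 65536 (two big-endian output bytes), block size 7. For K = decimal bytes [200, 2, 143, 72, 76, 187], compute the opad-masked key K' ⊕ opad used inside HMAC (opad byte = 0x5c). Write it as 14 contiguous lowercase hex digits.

Key decimal bytes [200, 2, 143, 72, 76, 187] = c8 02 8f 48 4c bb is 6 bytes ≤ B = 7; zero-pad to 7 bytes: K' = c8 02 8f 48 4c bb 00.
XOR each byte with 0x5c: c8⊕5c=94, 02⊕5c=5e, 8f⊕5c=d3, 48⊕5c=14, 4c⊕5c=10, bb⊕5c=e7, 00⊕5c=5c.

945ed31410e75c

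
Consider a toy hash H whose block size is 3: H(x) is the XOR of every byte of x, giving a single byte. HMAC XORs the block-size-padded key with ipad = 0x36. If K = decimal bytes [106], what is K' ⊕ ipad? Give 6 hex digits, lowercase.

5c3636

Key decimal bytes [106] = 6a is 1 byte ≤ B = 3; zero-pad to 3 bytes: K' = 6a 00 00.
XOR each byte with 0x36: 6a⊕36=5c, 00⊕36=36, 00⊕36=36.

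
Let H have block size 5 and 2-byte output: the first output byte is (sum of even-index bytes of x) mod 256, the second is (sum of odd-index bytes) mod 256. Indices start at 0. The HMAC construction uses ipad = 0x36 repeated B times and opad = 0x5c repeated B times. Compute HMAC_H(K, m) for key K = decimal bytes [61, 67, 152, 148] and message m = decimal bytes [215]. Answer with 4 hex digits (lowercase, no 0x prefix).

Key decimal bytes [61, 67, 152, 148] = 3d 43 98 94 is 4 bytes ≤ B = 5; zero-pad to 5 bytes: K' = 3d 43 98 94 00.
K' ⊕ ipad = 0b 75 ae a2 36.  K' ⊕ opad = 61 1f c4 c8 5c.
Inner input = (K'⊕ipad) ∥ m = 0b 75 ae a2 36 ∥ d7.
Inner hash: even-index sum = 239 mod 256 = 239; odd-index sum = 494 mod 256 = 238 → ef ee.
Outer input = (K'⊕opad) ∥ inner = 61 1f c4 c8 5c ∥ ef ee.
Outer hash (tag): even-index sum = 623 mod 256 = 111; odd-index sum = 470 mod 256 = 214 → 6f d6.

6fd6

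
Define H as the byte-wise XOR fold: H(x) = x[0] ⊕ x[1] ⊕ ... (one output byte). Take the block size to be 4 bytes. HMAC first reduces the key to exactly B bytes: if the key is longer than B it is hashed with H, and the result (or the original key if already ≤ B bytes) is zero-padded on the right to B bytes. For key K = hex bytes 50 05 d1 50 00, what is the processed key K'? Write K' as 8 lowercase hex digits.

d4000000

|K| = 5 > B = 4, so first hash the key.
H(K): XOR 50⊕05⊕d1⊕50⊕00 = d4.
Zero-pad H(K) = d4 to 4 bytes: K' = d4 00 00 00.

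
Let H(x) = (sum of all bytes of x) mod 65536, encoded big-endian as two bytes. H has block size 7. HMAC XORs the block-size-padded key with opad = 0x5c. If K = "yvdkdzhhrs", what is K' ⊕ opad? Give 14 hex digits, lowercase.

Key "yvdkdzhhrs" = 79 76 64 6b 64 7a 68 68 72 73 is 10 bytes > B = 7, so hash it first: H(key) = 04 51, then zero-pad to 7 bytes: K' = 04 51 00 00 00 00 00.
XOR each byte with 0x5c: 04⊕5c=58, 51⊕5c=0d, 00⊕5c=5c, 00⊕5c=5c, 00⊕5c=5c, 00⊕5c=5c, 00⊕5c=5c.

580d5c5c5c5c5c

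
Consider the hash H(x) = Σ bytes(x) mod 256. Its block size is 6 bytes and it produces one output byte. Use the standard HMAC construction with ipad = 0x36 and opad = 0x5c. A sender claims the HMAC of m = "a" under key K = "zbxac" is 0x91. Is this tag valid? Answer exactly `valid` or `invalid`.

valid

Key "zbxac" = 7a 62 78 61 63 is 5 bytes ≤ B = 6; zero-pad to 6 bytes: K' = 7a 62 78 61 63 00.
K' ⊕ ipad = 4c 54 4e 57 55 36; K' ⊕ opad = 26 3e 24 3d 3f 5c.
Inner hash: sum = 76+84+78+87+85+54+97 = 561; mod 256 = 49 → 31.
Outer hash (recomputed tag): sum = 38+62+36+61+63+92+49 = 401; mod 256 = 145 → 91.
Recomputed tag = 91; claimed = 91 → match.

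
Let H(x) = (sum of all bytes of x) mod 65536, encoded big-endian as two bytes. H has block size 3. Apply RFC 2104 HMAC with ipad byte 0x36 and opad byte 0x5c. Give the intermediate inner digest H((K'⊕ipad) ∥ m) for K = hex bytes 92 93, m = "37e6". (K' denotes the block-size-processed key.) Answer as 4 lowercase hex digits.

0284

Key hex bytes 92 93 is 2 bytes ≤ B = 3; zero-pad to 3 bytes: K' = 92 93 00.
K' ⊕ ipad = a4 a5 36.
Inner input = a4 a5 36 ∥ 33 37 65 36.
Inner hash: sum = 164+165+54+51+55+101+54 = 644 → 02 84.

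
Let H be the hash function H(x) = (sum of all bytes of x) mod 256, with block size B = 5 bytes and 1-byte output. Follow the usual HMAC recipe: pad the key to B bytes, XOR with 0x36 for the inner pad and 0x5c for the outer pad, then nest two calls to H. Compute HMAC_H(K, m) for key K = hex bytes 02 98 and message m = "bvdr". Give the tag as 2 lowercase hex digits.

68

Key hex bytes 02 98 is 2 bytes ≤ B = 5; zero-pad to 5 bytes: K' = 02 98 00 00 00.
K' ⊕ ipad = 34 ae 36 36 36.  K' ⊕ opad = 5e c4 5c 5c 5c.
Inner input = (K'⊕ipad) ∥ m = 34 ae 36 36 36 ∥ 62 76 64 72.
Inner hash: sum = 52+174+54+54+54+98+118+100+114 = 818; mod 256 = 50 → 32.
Outer input = (K'⊕opad) ∥ inner = 5e c4 5c 5c 5c ∥ 32.
Outer hash (tag): sum = 94+196+92+92+92+50 = 616; mod 256 = 104 → 68.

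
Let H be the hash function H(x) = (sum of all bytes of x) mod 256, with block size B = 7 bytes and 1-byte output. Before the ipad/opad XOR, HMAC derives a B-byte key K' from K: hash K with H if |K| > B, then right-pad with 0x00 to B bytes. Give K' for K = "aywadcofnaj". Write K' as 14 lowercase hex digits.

87000000000000

|K| = 11 > B = 7, so first hash the key.
H(K): sum = 97+121+119+97+100+99+111+102+110+97+106 = 1159; mod 256 = 135 → 87.
Zero-pad H(K) = 87 to 7 bytes: K' = 87 00 00 00 00 00 00.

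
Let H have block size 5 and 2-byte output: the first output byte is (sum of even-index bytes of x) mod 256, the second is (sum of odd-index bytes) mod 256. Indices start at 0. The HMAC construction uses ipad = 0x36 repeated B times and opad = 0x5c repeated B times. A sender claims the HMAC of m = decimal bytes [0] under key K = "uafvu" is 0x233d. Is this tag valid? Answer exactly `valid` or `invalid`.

Key "uafvu" = 75 61 66 76 75 is exactly B = 5 bytes: K' = 75 61 66 76 75.
K' ⊕ ipad = 43 57 50 40 43; K' ⊕ opad = 29 3d 3a 2a 29.
Inner hash: even-index sum = 214 mod 256 = 214; odd-index sum = 151 mod 256 = 151 → d6 97.
Outer hash (recomputed tag): even-index sum = 291 mod 256 = 35; odd-index sum = 317 mod 256 = 61 → 23 3d.
Recomputed tag = 233d; claimed = 233d → match.

valid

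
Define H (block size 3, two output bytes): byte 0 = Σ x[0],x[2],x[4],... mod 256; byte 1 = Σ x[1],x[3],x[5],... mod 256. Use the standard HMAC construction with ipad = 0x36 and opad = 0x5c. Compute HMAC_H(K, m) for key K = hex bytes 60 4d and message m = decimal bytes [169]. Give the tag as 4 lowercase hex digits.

Key hex bytes 60 4d is 2 bytes ≤ B = 3; zero-pad to 3 bytes: K' = 60 4d 00.
K' ⊕ ipad = 56 7b 36.  K' ⊕ opad = 3c 11 5c.
Inner input = (K'⊕ipad) ∥ m = 56 7b 36 ∥ a9.
Inner hash: even-index sum = 140 mod 256 = 140; odd-index sum = 292 mod 256 = 36 → 8c 24.
Outer input = (K'⊕opad) ∥ inner = 3c 11 5c ∥ 8c 24.
Outer hash (tag): even-index sum = 188 mod 256 = 188; odd-index sum = 157 mod 256 = 157 → bc 9d.

bc9d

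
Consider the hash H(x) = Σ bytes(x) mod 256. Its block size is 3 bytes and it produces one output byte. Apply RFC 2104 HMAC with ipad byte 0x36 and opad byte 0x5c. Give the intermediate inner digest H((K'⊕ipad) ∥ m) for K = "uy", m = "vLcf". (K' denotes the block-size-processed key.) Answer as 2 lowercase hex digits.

53

Key "uy" = 75 79 is 2 bytes ≤ B = 3; zero-pad to 3 bytes: K' = 75 79 00.
K' ⊕ ipad = 43 4f 36.
Inner input = 43 4f 36 ∥ 76 4c 63 66.
Inner hash: sum = 67+79+54+118+76+99+102 = 595; mod 256 = 83 → 53.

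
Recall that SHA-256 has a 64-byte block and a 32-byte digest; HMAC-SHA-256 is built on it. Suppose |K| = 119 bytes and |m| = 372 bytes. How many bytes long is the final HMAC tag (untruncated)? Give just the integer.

The tag is one SHA-256 digest: 32 bytes.

32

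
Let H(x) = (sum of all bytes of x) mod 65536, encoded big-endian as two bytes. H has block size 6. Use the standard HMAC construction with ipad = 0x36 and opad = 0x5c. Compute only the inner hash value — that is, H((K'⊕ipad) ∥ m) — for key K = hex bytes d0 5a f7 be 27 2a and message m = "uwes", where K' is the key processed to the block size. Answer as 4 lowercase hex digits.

Key hex bytes d0 5a f7 be 27 2a is exactly B = 6 bytes: K' = d0 5a f7 be 27 2a.
K' ⊕ ipad = e6 6c c1 88 11 1c.
Inner input = e6 6c c1 88 11 1c ∥ 75 77 65 73.
Inner hash: sum = 230+108+193+136+17+28+117+119+101+115 = 1164 → 04 8c.

048c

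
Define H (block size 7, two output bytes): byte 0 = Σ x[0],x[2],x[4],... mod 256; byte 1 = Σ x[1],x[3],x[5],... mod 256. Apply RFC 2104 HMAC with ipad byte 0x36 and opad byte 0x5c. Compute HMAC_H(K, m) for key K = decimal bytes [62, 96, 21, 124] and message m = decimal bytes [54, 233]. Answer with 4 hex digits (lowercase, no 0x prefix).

Key decimal bytes [62, 96, 21, 124] = 3e 60 15 7c is 4 bytes ≤ B = 7; zero-pad to 7 bytes: K' = 3e 60 15 7c 00 00 00.
K' ⊕ ipad = 08 56 23 4a 36 36 36.  K' ⊕ opad = 62 3c 49 20 5c 5c 5c.
Inner input = (K'⊕ipad) ∥ m = 08 56 23 4a 36 36 36 ∥ 36 e9.
Inner hash: even-index sum = 384 mod 256 = 128; odd-index sum = 268 mod 256 = 12 → 80 0c.
Outer input = (K'⊕opad) ∥ inner = 62 3c 49 20 5c 5c 5c ∥ 80 0c.
Outer hash (tag): even-index sum = 367 mod 256 = 111; odd-index sum = 312 mod 256 = 56 → 6f 38.

6f38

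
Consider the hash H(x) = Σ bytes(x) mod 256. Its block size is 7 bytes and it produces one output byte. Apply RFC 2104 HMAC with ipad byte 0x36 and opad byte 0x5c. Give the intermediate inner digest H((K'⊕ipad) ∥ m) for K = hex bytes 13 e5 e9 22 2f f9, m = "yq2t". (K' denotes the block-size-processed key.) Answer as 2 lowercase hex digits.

Key hex bytes 13 e5 e9 22 2f f9 is 6 bytes ≤ B = 7; zero-pad to 7 bytes: K' = 13 e5 e9 22 2f f9 00.
K' ⊕ ipad = 25 d3 df 14 19 cf 36.
Inner input = 25 d3 df 14 19 cf 36 ∥ 79 71 32 74.
Inner hash: sum = 37+211+223+20+25+207+54+121+113+50+116 = 1177; mod 256 = 153 → 99.

99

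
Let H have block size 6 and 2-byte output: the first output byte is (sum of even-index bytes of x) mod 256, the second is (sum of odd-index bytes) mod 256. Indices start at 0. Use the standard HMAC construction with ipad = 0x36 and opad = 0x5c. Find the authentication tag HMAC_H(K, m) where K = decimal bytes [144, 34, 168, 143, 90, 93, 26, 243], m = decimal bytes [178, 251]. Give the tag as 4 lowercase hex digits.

60b3

Key decimal bytes [144, 34, 168, 143, 90, 93, 26, 243] = 90 22 a8 8f 5a 5d 1a f3 is 8 bytes > B = 6, so hash it first: H(key) = ac 01, then zero-pad to 6 bytes: K' = ac 01 00 00 00 00.
K' ⊕ ipad = 9a 37 36 36 36 36.  K' ⊕ opad = f0 5d 5c 5c 5c 5c.
Inner input = (K'⊕ipad) ∥ m = 9a 37 36 36 36 36 ∥ b2 fb.
Inner hash: even-index sum = 440 mod 256 = 184; odd-index sum = 414 mod 256 = 158 → b8 9e.
Outer input = (K'⊕opad) ∥ inner = f0 5d 5c 5c 5c 5c ∥ b8 9e.
Outer hash (tag): even-index sum = 608 mod 256 = 96; odd-index sum = 435 mod 256 = 179 → 60 b3.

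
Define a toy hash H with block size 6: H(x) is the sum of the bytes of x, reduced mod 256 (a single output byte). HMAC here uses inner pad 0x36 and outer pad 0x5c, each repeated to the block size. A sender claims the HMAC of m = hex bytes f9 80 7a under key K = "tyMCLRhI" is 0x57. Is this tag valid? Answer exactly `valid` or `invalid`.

valid

Key "tyMCLRhI" = 74 79 4d 43 4c 52 68 49 is 8 bytes > B = 6, so hash it first: H(key) = cc, then zero-pad to 6 bytes: K' = cc 00 00 00 00 00.
K' ⊕ ipad = fa 36 36 36 36 36; K' ⊕ opad = 90 5c 5c 5c 5c 5c.
Inner hash: sum = 250+54+54+54+54+54+249+128+122 = 1019; mod 256 = 251 → fb.
Outer hash (recomputed tag): sum = 144+92+92+92+92+92+251 = 855; mod 256 = 87 → 57.
Recomputed tag = 57; claimed = 57 → match.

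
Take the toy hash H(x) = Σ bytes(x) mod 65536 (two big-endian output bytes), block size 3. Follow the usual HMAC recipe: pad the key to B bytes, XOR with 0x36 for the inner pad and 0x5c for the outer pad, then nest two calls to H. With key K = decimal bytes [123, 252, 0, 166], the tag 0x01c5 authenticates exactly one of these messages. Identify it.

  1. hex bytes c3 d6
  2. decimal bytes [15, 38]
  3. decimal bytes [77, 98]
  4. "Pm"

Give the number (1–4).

Key decimal bytes [123, 252, 0, 166] = 7b fc 00 a6 is 4 bytes > B = 3, so hash it first: H(key) = 02 1d, then zero-pad to 3 bytes: K' = 02 1d 00.
K' ⊕ ipad = 34 2b 36; K' ⊕ opad = 5e 41 5c.
m1: inner = H(34 2b 36 c3 d6) = 02 2e; tag = H(5e 41 5c 02 2e) = 012b
m2: inner = H(34 2b 36 0f 26) = 00 ca; tag = H(5e 41 5c 00 ca) = 01c5 ← matches
m3: inner = H(34 2b 36 4d 62) = 01 44; tag = H(5e 41 5c 01 44) = 0140
m4: inner = H(34 2b 36 50 6d) = 01 52; tag = H(5e 41 5c 01 52) = 014e

2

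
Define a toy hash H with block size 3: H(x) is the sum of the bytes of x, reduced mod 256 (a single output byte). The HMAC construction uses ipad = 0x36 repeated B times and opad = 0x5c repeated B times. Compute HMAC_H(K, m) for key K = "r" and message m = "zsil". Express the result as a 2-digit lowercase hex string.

Key "r" = 72 is 1 byte ≤ B = 3; zero-pad to 3 bytes: K' = 72 00 00.
K' ⊕ ipad = 44 36 36.  K' ⊕ opad = 2e 5c 5c.
Inner input = (K'⊕ipad) ∥ m = 44 36 36 ∥ 7a 73 69 6c.
Inner hash: sum = 68+54+54+122+115+105+108 = 626; mod 256 = 114 → 72.
Outer input = (K'⊕opad) ∥ inner = 2e 5c 5c ∥ 72.
Outer hash (tag): sum = 46+92+92+114 = 344; mod 256 = 88 → 58.

58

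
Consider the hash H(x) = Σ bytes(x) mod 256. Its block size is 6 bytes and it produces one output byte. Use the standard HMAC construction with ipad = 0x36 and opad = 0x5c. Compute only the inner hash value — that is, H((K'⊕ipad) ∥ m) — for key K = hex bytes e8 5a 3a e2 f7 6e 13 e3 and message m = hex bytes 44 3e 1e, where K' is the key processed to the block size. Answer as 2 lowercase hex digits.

Key hex bytes e8 5a 3a e2 f7 6e 13 e3 is 8 bytes > B = 6, so hash it first: H(key) = b9, then zero-pad to 6 bytes: K' = b9 00 00 00 00 00.
K' ⊕ ipad = 8f 36 36 36 36 36.
Inner input = 8f 36 36 36 36 36 ∥ 44 3e 1e.
Inner hash: sum = 143+54+54+54+54+54+68+62+30 = 573; mod 256 = 61 → 3d.

3d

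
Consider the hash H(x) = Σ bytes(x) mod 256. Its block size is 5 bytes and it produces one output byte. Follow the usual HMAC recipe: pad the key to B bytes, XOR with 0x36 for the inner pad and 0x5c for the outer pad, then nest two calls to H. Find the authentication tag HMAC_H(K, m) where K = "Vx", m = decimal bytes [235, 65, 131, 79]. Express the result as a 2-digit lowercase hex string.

90

Key "Vx" = 56 78 is 2 bytes ≤ B = 5; zero-pad to 5 bytes: K' = 56 78 00 00 00.
K' ⊕ ipad = 60 4e 36 36 36.  K' ⊕ opad = 0a 24 5c 5c 5c.
Inner input = (K'⊕ipad) ∥ m = 60 4e 36 36 36 ∥ eb 41 83 4f.
Inner hash: sum = 96+78+54+54+54+235+65+131+79 = 846; mod 256 = 78 → 4e.
Outer input = (K'⊕opad) ∥ inner = 0a 24 5c 5c 5c ∥ 4e.
Outer hash (tag): sum = 10+36+92+92+92+78 = 400; mod 256 = 144 → 90.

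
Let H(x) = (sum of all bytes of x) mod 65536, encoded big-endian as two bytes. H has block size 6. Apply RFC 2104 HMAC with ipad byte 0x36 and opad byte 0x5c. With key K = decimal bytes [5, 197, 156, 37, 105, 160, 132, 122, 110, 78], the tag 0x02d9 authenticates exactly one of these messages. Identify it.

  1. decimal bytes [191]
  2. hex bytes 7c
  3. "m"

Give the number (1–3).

Key decimal bytes [5, 197, 156, 37, 105, 160, 132, 122, 110, 78] = 05 c5 9c 25 69 a0 84 7a 6e 4e is 10 bytes > B = 6, so hash it first: H(key) = 04 4e, then zero-pad to 6 bytes: K' = 04 4e 00 00 00 00.
K' ⊕ ipad = 32 78 36 36 36 36; K' ⊕ opad = 58 12 5c 5c 5c 5c.
m1: inner = H(32 78 36 36 36 36 bf) = 02 41; tag = H(58 12 5c 5c 5c 5c 02 41) = 021d
m2: inner = H(32 78 36 36 36 36 7c) = 01 fe; tag = H(58 12 5c 5c 5c 5c 01 fe) = 02d9 ← matches
m3: inner = H(32 78 36 36 36 36 6d) = 01 ef; tag = H(58 12 5c 5c 5c 5c 01 ef) = 02ca

2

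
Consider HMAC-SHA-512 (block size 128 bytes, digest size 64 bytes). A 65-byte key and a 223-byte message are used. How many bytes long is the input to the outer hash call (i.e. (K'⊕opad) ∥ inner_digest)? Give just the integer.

Key is 65 ≤ 128 bytes, zero-padded: |K'| = 128.
Outer input = (K'⊕opad) ∥ H(inner) → 128 + 64 = 192 bytes.

192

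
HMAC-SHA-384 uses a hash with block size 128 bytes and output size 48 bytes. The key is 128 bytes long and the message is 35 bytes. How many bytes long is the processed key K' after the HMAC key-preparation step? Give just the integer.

Key is 128 ≤ 128 bytes, zero-padded: |K'| = 128.

128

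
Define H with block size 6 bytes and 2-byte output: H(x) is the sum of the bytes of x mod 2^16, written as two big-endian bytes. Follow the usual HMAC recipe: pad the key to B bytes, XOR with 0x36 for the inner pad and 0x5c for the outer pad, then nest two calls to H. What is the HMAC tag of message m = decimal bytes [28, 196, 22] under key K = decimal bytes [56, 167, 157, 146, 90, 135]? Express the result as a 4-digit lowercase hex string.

Key decimal bytes [56, 167, 157, 146, 90, 135] = 38 a7 9d 92 5a 87 is exactly B = 6 bytes: K' = 38 a7 9d 92 5a 87.
K' ⊕ ipad = 0e 91 ab a4 6c b1.  K' ⊕ opad = 64 fb c1 ce 06 db.
Inner input = (K'⊕ipad) ∥ m = 0e 91 ab a4 6c b1 ∥ 1c c4 16.
Inner hash: sum = 14+145+171+164+108+177+28+196+22 = 1025 → 04 01.
Outer input = (K'⊕opad) ∥ inner = 64 fb c1 ce 06 db ∥ 04 01.
Outer hash (tag): sum = 100+251+193+206+6+219+4+1 = 980 → 03 d4.

03d4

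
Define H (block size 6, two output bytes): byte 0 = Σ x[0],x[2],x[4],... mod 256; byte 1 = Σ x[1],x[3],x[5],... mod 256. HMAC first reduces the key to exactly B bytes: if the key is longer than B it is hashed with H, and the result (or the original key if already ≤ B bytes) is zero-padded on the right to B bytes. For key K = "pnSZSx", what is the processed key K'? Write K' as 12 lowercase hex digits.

Key "pnSZSx" = 70 6e 53 5a 53 78 is exactly B = 6 bytes: K' = 70 6e 53 5a 53 78.

706e535a5378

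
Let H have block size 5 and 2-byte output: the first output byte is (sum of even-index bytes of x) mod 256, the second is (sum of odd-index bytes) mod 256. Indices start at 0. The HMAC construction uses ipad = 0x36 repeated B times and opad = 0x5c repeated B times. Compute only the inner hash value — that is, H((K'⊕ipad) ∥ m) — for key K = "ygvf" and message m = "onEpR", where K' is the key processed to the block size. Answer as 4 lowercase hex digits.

a3a7

Key "ygvf" = 79 67 76 66 is 4 bytes ≤ B = 5; zero-pad to 5 bytes: K' = 79 67 76 66 00.
K' ⊕ ipad = 4f 51 40 50 36.
Inner input = 4f 51 40 50 36 ∥ 6f 6e 45 70 52.
Inner hash: even-index sum = 419 mod 256 = 163; odd-index sum = 423 mod 256 = 167 → a3 a7.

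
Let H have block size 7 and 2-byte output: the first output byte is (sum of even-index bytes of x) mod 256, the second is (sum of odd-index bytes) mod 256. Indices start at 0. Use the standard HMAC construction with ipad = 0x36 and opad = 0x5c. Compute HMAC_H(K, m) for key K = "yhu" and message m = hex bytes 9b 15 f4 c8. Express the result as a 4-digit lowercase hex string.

Key "yhu" = 79 68 75 is 3 bytes ≤ B = 7; zero-pad to 7 bytes: K' = 79 68 75 00 00 00 00.
K' ⊕ ipad = 4f 5e 43 36 36 36 36.  K' ⊕ opad = 25 34 29 5c 5c 5c 5c.
Inner input = (K'⊕ipad) ∥ m = 4f 5e 43 36 36 36 36 ∥ 9b 15 f4 c8.
Inner hash: even-index sum = 475 mod 256 = 219; odd-index sum = 601 mod 256 = 89 → db 59.
Outer input = (K'⊕opad) ∥ inner = 25 34 29 5c 5c 5c 5c ∥ db 59.
Outer hash (tag): even-index sum = 351 mod 256 = 95; odd-index sum = 455 mod 256 = 199 → 5f c7.

5fc7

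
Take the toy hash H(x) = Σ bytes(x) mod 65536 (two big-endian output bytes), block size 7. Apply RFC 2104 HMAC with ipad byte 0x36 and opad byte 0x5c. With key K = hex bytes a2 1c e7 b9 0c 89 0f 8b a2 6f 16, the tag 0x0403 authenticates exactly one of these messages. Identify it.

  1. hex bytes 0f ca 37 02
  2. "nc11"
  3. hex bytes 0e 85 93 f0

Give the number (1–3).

2

Key hex bytes a2 1c e7 b9 0c 89 0f 8b a2 6f 16 is 11 bytes > B = 7, so hash it first: H(key) = 04 b4, then zero-pad to 7 bytes: K' = 04 b4 00 00 00 00 00.
K' ⊕ ipad = 32 82 36 36 36 36 36; K' ⊕ opad = 58 e8 5c 5c 5c 5c 5c.
m1: inner = H(32 82 36 36 36 36 36 0f ca 37 02) = 02 d4; tag = H(58 e8 5c 5c 5c 5c 5c 02 d4) = 03e2
m2: inner = H(32 82 36 36 36 36 36 6e 63 31 31) = 02 f5; tag = H(58 e8 5c 5c 5c 5c 5c 02 f5) = 0403 ← matches
m3: inner = H(32 82 36 36 36 36 36 0e 85 93 f0) = 03 d8; tag = H(58 e8 5c 5c 5c 5c 5c 03 d8) = 03e7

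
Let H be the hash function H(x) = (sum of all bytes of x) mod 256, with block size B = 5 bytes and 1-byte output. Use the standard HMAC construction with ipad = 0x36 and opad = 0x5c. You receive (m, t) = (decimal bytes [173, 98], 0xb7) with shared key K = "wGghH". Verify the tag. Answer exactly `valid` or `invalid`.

Key "wGghH" = 77 47 67 68 48 is exactly B = 5 bytes: K' = 77 47 67 68 48.
K' ⊕ ipad = 41 71 51 5e 7e; K' ⊕ opad = 2b 1b 3b 34 14.
Inner hash: sum = 65+113+81+94+126+173+98 = 750; mod 256 = 238 → ee.
Outer hash (recomputed tag): sum = 43+27+59+52+20+238 = 439; mod 256 = 183 → b7.
Recomputed tag = b7; claimed = b7 → match.

valid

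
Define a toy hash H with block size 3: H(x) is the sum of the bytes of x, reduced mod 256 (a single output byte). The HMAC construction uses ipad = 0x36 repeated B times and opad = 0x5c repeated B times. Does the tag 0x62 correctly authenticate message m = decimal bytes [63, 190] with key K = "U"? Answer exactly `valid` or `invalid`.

invalid

Key "U" = 55 is 1 byte ≤ B = 3; zero-pad to 3 bytes: K' = 55 00 00.
K' ⊕ ipad = 63 36 36; K' ⊕ opad = 09 5c 5c.
Inner hash: sum = 99+54+54+63+190 = 460; mod 256 = 204 → cc.
Outer hash (recomputed tag): sum = 9+92+92+204 = 397; mod 256 = 141 → 8d.
Recomputed tag = 8d; claimed = 62 → mismatch.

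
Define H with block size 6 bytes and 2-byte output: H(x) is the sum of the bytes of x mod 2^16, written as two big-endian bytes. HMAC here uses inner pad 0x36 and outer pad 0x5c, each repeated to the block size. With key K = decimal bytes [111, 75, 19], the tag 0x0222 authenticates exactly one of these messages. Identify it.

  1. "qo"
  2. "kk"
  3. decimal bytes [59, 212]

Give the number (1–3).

2

Key decimal bytes [111, 75, 19] = 6f 4b 13 is 3 bytes ≤ B = 6; zero-pad to 6 bytes: K' = 6f 4b 13 00 00 00.
K' ⊕ ipad = 59 7d 25 36 36 36; K' ⊕ opad = 33 17 4f 5c 5c 5c.
m1: inner = H(59 7d 25 36 36 36 71 6f) = 02 7d; tag = H(33 17 4f 5c 5c 5c 02 7d) = 022c
m2: inner = H(59 7d 25 36 36 36 6b 6b) = 02 73; tag = H(33 17 4f 5c 5c 5c 02 73) = 0222 ← matches
m3: inner = H(59 7d 25 36 36 36 3b d4) = 02 ac; tag = H(33 17 4f 5c 5c 5c 02 ac) = 025b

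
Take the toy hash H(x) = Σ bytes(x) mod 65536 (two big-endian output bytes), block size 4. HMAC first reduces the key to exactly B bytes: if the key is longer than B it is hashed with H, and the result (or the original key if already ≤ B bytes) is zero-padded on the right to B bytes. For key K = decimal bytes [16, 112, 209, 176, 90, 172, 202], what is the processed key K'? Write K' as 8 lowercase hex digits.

03d10000

|K| = 7 > B = 4, so first hash the key.
H(K): sum = 16+112+209+176+90+172+202 = 977 → 03 d1.
Zero-pad H(K) = 03 d1 to 4 bytes: K' = 03 d1 00 00.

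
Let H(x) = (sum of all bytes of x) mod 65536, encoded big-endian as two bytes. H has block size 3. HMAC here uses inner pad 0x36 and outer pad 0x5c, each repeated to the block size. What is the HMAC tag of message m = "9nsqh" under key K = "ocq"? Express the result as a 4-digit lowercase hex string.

0189

Key "ocq" = 6f 63 71 is exactly B = 3 bytes: K' = 6f 63 71.
K' ⊕ ipad = 59 55 47.  K' ⊕ opad = 33 3f 2d.
Inner input = (K'⊕ipad) ∥ m = 59 55 47 ∥ 39 6e 73 71 68.
Inner hash: sum = 89+85+71+57+110+115+113+104 = 744 → 02 e8.
Outer input = (K'⊕opad) ∥ inner = 33 3f 2d ∥ 02 e8.
Outer hash (tag): sum = 51+63+45+2+232 = 393 → 01 89.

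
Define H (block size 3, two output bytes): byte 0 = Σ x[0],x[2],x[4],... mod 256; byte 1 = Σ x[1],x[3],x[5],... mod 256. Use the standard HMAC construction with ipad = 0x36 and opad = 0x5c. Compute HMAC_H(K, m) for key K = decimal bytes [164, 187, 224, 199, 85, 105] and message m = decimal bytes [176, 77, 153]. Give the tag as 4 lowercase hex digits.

Key decimal bytes [164, 187, 224, 199, 85, 105] = a4 bb e0 c7 55 69 is 6 bytes > B = 3, so hash it first: H(key) = d9 eb, then zero-pad to 3 bytes: K' = d9 eb 00.
K' ⊕ ipad = ef dd 36.  K' ⊕ opad = 85 b7 5c.
Inner input = (K'⊕ipad) ∥ m = ef dd 36 ∥ b0 4d 99.
Inner hash: even-index sum = 370 mod 256 = 114; odd-index sum = 550 mod 256 = 38 → 72 26.
Outer input = (K'⊕opad) ∥ inner = 85 b7 5c ∥ 72 26.
Outer hash (tag): even-index sum = 263 mod 256 = 7; odd-index sum = 297 mod 256 = 41 → 07 29.

0729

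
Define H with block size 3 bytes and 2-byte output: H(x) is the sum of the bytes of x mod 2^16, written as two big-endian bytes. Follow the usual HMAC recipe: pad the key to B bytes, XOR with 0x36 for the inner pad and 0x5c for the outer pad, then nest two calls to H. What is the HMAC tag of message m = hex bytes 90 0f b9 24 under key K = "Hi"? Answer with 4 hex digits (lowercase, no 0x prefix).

Key "Hi" = 48 69 is 2 bytes ≤ B = 3; zero-pad to 3 bytes: K' = 48 69 00.
K' ⊕ ipad = 7e 5f 36.  K' ⊕ opad = 14 35 5c.
Inner input = (K'⊕ipad) ∥ m = 7e 5f 36 ∥ 90 0f b9 24.
Inner hash: sum = 126+95+54+144+15+185+36 = 655 → 02 8f.
Outer input = (K'⊕opad) ∥ inner = 14 35 5c ∥ 02 8f.
Outer hash (tag): sum = 20+53+92+2+143 = 310 → 01 36.

0136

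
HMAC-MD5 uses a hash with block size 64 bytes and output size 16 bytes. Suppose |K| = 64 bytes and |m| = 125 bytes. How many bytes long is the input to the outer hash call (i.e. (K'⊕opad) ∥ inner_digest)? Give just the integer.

80

Key is 64 ≤ 64 bytes, zero-padded: |K'| = 64.
Outer input = (K'⊕opad) ∥ H(inner) → 64 + 16 = 80 bytes.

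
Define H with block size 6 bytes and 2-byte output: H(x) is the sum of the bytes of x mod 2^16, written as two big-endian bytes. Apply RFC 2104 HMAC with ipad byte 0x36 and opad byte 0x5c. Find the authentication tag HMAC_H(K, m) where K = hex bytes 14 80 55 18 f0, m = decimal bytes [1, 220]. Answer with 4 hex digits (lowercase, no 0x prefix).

Key hex bytes 14 80 55 18 f0 is 5 bytes ≤ B = 6; zero-pad to 6 bytes: K' = 14 80 55 18 f0 00.
K' ⊕ ipad = 22 b6 63 2e c6 36.  K' ⊕ opad = 48 dc 09 44 ac 5c.
Inner input = (K'⊕ipad) ∥ m = 22 b6 63 2e c6 36 ∥ 01 dc.
Inner hash: sum = 34+182+99+46+198+54+1+220 = 834 → 03 42.
Outer input = (K'⊕opad) ∥ inner = 48 dc 09 44 ac 5c ∥ 03 42.
Outer hash (tag): sum = 72+220+9+68+172+92+3+66 = 702 → 02 be.

02be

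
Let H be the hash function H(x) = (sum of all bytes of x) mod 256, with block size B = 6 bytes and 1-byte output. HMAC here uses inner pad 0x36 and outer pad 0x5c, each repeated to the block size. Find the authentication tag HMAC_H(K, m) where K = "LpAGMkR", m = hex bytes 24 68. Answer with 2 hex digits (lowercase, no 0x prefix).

Key "LpAGMkR" = 4c 70 41 47 4d 6b 52 is 7 bytes > B = 6, so hash it first: H(key) = 4e, then zero-pad to 6 bytes: K' = 4e 00 00 00 00 00.
K' ⊕ ipad = 78 36 36 36 36 36.  K' ⊕ opad = 12 5c 5c 5c 5c 5c.
Inner input = (K'⊕ipad) ∥ m = 78 36 36 36 36 36 ∥ 24 68.
Inner hash: sum = 120+54+54+54+54+54+36+104 = 530; mod 256 = 18 → 12.
Outer input = (K'⊕opad) ∥ inner = 12 5c 5c 5c 5c 5c ∥ 12.
Outer hash (tag): sum = 18+92+92+92+92+92+18 = 496; mod 256 = 240 → f0.

f0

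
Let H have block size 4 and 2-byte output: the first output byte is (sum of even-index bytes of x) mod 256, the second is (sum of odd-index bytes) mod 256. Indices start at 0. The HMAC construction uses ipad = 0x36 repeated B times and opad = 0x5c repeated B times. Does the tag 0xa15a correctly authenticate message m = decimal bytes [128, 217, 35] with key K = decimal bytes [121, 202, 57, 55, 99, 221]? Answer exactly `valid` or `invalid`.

invalid

Key decimal bytes [121, 202, 57, 55, 99, 221] = 79 ca 39 37 63 dd is 6 bytes > B = 4, so hash it first: H(key) = 15 de, then zero-pad to 4 bytes: K' = 15 de 00 00.
K' ⊕ ipad = 23 e8 36 36; K' ⊕ opad = 49 82 5c 5c.
Inner hash: even-index sum = 252 mod 256 = 252; odd-index sum = 503 mod 256 = 247 → fc f7.
Outer hash (recomputed tag): even-index sum = 417 mod 256 = 161; odd-index sum = 469 mod 256 = 213 → a1 d5.
Recomputed tag = a1d5; claimed = a15a → mismatch.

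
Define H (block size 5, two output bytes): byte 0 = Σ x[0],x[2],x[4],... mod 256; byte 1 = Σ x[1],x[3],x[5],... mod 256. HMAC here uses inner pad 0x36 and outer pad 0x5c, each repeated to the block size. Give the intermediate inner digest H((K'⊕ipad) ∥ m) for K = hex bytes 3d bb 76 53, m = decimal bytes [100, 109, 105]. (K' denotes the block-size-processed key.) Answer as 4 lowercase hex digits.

eebf

Key hex bytes 3d bb 76 53 is 4 bytes ≤ B = 5; zero-pad to 5 bytes: K' = 3d bb 76 53 00.
K' ⊕ ipad = 0b 8d 40 65 36.
Inner input = 0b 8d 40 65 36 ∥ 64 6d 69.
Inner hash: even-index sum = 238 mod 256 = 238; odd-index sum = 447 mod 256 = 191 → ee bf.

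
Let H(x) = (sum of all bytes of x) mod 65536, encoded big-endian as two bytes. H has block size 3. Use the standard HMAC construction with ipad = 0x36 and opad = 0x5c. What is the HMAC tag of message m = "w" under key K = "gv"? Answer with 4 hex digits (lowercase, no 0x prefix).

Key "gv" = 67 76 is 2 bytes ≤ B = 3; zero-pad to 3 bytes: K' = 67 76 00.
K' ⊕ ipad = 51 40 36.  K' ⊕ opad = 3b 2a 5c.
Inner input = (K'⊕ipad) ∥ m = 51 40 36 ∥ 77.
Inner hash: sum = 81+64+54+119 = 318 → 01 3e.
Outer input = (K'⊕opad) ∥ inner = 3b 2a 5c ∥ 01 3e.
Outer hash (tag): sum = 59+42+92+1+62 = 256 → 01 00.

0100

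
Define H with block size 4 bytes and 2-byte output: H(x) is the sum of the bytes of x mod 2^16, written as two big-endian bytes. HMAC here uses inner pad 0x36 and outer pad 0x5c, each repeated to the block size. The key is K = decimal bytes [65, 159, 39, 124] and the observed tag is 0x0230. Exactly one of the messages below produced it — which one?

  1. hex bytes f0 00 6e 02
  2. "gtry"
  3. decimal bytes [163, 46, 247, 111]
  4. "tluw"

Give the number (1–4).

3

Key decimal bytes [65, 159, 39, 124] = 41 9f 27 7c is exactly B = 4 bytes: K' = 41 9f 27 7c.
K' ⊕ ipad = 77 a9 11 4a; K' ⊕ opad = 1d c3 7b 20.
m1: inner = H(77 a9 11 4a f0 00 6e 02) = 02 db; tag = H(1d c3 7b 20 02 db) = 0258
m2: inner = H(77 a9 11 4a 67 74 72 79) = 03 41; tag = H(1d c3 7b 20 03 41) = 01bf
m3: inner = H(77 a9 11 4a a3 2e f7 6f) = 03 b2; tag = H(1d c3 7b 20 03 b2) = 0230 ← matches
m4: inner = H(77 a9 11 4a 74 6c 75 77) = 03 47; tag = H(1d c3 7b 20 03 47) = 01c5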